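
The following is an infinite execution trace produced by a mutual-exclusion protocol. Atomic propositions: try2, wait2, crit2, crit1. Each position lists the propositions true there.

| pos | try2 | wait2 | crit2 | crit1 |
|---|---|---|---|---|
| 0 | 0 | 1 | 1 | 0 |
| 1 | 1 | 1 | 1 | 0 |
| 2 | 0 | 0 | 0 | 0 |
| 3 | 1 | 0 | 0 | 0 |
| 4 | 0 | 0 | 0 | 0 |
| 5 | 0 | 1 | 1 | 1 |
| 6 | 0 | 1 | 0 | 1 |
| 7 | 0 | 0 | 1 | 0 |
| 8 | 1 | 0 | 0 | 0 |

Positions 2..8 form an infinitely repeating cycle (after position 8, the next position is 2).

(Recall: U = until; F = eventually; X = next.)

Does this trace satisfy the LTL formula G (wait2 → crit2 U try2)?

wait2 → crit2 U try2 must hold at every position from 0 onward. It fails at position 5, so G (wait2 → crit2 U try2) is false.
Positions where wait2 holds: 0, 1, 5, 6.
Check crit2 U try2 at each: 0→ok, 1→ok, 5→fails, 6→fails.

Does not hold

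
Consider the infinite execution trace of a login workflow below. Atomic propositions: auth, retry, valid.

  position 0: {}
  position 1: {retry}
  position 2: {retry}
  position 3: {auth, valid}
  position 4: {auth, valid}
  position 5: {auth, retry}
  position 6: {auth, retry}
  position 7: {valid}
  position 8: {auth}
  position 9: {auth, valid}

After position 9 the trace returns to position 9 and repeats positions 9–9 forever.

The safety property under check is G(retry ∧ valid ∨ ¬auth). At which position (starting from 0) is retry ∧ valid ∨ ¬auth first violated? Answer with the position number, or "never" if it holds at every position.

Check retry ∧ valid ∨ ¬auth at each position in order: 0 ✓, 1 ✓, 2 ✓.
At position 3 the labels are {auth, valid}, so retry ∧ valid ∨ ¬auth is false there. This is the first violation.

3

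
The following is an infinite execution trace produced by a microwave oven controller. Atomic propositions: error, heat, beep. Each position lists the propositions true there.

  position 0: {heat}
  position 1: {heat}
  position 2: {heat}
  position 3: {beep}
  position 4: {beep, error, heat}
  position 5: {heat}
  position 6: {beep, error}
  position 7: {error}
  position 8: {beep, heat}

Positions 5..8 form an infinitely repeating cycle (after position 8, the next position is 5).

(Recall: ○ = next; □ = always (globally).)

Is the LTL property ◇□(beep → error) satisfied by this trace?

Violated

□(beep → error) is false at every position 0..8, so it never becomes true and ◇□(beep → error) fails.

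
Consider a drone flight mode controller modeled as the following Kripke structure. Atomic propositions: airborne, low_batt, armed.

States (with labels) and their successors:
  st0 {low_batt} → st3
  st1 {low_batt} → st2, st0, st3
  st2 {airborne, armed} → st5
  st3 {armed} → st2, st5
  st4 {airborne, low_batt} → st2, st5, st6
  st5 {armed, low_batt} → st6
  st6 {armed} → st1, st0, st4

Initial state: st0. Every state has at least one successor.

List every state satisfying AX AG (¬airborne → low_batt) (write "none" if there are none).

States satisfying AG (¬airborne → low_batt): ∅.
States satisfying AX AG (¬airborne → low_batt): ∅.

none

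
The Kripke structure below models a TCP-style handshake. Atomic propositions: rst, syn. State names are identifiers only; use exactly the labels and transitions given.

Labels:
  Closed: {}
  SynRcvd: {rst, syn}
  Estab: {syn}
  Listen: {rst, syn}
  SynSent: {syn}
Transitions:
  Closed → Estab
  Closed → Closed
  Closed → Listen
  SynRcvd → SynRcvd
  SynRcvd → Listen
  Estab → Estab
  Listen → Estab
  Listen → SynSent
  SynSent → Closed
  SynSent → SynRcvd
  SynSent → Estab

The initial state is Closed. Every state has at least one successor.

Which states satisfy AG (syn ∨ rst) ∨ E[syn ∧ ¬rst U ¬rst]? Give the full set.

{Closed, Estab, SynSent}

States satisfying syn ∨ rst: {SynRcvd, Estab, Listen, SynSent}.
States satisfying AG (syn ∨ rst): {Estab}.
States satisfying syn ∧ ¬rst: {Estab, SynSent}.
States satisfying ¬rst: {Closed, Estab, SynSent}.
States satisfying E[syn ∧ ¬rst U ¬rst]: {Closed, Estab, SynSent}.
States satisfying AG (syn ∨ rst) ∨ E[syn ∧ ¬rst U ¬rst]: {Closed, Estab, SynSent}.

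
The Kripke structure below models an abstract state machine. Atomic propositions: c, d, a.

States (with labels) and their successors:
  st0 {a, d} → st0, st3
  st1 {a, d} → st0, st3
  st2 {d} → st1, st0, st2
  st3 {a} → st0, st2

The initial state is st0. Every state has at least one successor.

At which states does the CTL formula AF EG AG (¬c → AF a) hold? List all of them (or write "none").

States satisfying EG AG (¬c → AF a): ∅.
States satisfying AF EG AG (¬c → AF a): ∅.

none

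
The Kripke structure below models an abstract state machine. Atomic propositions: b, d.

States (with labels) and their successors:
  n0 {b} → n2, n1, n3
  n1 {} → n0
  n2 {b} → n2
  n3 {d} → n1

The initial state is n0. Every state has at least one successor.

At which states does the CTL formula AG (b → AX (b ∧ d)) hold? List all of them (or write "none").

none

States satisfying b → AX (b ∧ d): {n1, n3}.
States satisfying AG (b → AX (b ∧ d)): ∅.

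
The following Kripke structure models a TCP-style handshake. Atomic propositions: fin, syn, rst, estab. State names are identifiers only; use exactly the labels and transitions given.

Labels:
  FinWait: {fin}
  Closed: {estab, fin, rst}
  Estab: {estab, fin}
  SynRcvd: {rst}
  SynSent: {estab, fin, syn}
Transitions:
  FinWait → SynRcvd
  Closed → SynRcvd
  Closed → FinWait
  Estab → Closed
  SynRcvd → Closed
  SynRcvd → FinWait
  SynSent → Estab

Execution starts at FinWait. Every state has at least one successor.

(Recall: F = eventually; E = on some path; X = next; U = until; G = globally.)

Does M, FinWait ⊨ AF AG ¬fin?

States satisfying AG ¬fin: ∅.
States satisfying AF AG ¬fin: ∅.
There is a path from FinWait along which AG ¬fin never holds.
FinWait ∉ Sat(AF AG ¬fin).

No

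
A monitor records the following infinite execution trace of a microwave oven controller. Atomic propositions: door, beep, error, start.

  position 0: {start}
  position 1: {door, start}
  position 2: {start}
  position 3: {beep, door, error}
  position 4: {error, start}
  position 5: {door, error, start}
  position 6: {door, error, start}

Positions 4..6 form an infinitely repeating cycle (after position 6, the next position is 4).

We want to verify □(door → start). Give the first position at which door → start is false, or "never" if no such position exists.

3

Check door → start at each position in order: 0 ✓, 1 ✓, 2 ✓.
At position 3 the labels are {beep, door, error}, so door → start is false there. This is the first violation.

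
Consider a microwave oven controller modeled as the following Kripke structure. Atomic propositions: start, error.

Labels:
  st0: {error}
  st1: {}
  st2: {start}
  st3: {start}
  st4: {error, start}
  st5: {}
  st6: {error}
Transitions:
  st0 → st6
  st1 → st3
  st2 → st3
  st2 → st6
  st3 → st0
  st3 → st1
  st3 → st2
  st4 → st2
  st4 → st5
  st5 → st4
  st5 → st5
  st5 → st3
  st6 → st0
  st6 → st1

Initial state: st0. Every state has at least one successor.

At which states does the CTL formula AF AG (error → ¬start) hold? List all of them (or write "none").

States satisfying AG (error → ¬start): {st0, st1, st2, st3, st6}.
States satisfying AF AG (error → ¬start): {st0, st1, st2, st3, st6}.

{st0, st1, st2, st3, st6}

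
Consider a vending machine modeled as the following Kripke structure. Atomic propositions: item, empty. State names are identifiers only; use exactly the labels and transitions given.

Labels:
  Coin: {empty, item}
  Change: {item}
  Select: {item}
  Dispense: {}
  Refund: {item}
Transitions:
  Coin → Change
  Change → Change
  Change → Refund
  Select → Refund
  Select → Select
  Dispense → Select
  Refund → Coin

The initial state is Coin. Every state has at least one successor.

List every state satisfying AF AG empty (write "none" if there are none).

States satisfying AG empty: ∅.
States satisfying AF AG empty: ∅.

none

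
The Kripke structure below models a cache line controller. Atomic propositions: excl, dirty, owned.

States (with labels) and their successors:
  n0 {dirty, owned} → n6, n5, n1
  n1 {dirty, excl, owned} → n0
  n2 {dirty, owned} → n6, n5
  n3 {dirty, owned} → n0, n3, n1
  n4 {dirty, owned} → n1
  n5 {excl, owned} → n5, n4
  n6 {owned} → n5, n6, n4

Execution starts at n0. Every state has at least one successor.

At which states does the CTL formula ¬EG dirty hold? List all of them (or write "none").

{n2, n5, n6}

States satisfying dirty: {n0, n1, n2, n3, n4}.
States satisfying EG dirty: {n0, n1, n3, n4}.
States satisfying ¬EG dirty: {n2, n5, n6}.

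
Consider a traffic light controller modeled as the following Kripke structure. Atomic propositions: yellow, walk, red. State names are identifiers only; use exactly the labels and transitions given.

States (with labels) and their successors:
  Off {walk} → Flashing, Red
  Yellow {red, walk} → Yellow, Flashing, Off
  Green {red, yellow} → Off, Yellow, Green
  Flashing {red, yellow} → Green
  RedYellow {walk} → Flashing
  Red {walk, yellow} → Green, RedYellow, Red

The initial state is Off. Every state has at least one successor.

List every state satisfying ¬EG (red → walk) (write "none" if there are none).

States satisfying red → walk: {Off, Yellow, RedYellow, Red}.
States satisfying EG (red → walk): {Off, Yellow, Red}.
States satisfying ¬EG (red → walk): {Green, Flashing, RedYellow}.

{Green, Flashing, RedYellow}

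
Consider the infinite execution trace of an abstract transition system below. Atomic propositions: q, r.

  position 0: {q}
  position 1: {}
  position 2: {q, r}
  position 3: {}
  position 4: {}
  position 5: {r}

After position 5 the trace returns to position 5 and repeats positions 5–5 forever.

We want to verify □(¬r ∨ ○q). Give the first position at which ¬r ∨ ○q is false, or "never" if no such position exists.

Check ¬r ∨ ○q at each position in order: 0 ✓, 1 ✓.
At position 2 the labels are {q, r} and the next position 3 has {}, so ¬r ∨ ○q is false there. This is the first violation.

2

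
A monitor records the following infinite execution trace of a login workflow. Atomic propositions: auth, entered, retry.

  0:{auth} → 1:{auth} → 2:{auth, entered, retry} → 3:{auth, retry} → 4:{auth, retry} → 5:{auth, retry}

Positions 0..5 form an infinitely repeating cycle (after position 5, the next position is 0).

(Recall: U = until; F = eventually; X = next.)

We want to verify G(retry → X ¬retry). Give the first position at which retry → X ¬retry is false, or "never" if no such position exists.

2

Check retry → X ¬retry at each position in order: 0 ✓, 1 ✓.
At position 2 the labels are {auth, entered, retry} and the next position 3 has {auth, retry}, so retry → X ¬retry is false there. This is the first violation.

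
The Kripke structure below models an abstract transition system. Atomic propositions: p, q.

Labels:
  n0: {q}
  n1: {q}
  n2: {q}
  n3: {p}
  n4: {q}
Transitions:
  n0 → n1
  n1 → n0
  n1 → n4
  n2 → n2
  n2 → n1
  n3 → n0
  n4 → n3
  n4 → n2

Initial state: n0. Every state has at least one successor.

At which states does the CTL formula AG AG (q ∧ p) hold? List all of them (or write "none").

none

States satisfying AG (q ∧ p): ∅.
States satisfying AG AG (q ∧ p): ∅.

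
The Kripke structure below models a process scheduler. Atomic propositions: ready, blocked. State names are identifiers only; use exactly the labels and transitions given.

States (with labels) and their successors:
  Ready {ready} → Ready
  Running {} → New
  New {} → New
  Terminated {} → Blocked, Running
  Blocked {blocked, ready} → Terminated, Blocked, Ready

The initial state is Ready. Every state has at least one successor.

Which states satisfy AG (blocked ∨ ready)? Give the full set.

States satisfying blocked ∨ ready: {Ready, Blocked}.
States satisfying AG (blocked ∨ ready): {Ready}.

{Ready}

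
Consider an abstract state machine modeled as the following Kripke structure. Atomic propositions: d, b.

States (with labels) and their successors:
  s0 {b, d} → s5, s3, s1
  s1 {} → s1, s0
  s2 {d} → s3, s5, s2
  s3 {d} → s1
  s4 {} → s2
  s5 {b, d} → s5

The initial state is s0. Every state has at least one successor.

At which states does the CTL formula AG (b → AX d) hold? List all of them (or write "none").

States satisfying b → AX d: {s1, s2, s3, s4, s5}.
States satisfying AG (b → AX d): {s5}.

{s5}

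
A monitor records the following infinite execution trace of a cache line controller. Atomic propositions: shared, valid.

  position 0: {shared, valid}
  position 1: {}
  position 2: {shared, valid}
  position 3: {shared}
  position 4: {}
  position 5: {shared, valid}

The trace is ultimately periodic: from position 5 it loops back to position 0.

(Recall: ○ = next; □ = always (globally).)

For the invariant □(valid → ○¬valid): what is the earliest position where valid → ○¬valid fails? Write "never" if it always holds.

Check valid → ○¬valid at each position in order: 0 ✓, 1 ✓, 2 ✓, 3 ✓, 4 ✓.
At position 5 the labels are {shared, valid} and the next position 0 has {shared, valid}, so valid → ○¬valid is false there. This is the first violation.

5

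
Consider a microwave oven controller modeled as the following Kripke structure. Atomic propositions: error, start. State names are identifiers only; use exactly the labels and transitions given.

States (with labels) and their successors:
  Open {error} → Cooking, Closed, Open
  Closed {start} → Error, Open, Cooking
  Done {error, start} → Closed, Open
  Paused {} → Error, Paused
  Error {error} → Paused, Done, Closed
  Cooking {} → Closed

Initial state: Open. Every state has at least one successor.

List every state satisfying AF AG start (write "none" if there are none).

none

States satisfying AG start: ∅.
States satisfying AF AG start: ∅.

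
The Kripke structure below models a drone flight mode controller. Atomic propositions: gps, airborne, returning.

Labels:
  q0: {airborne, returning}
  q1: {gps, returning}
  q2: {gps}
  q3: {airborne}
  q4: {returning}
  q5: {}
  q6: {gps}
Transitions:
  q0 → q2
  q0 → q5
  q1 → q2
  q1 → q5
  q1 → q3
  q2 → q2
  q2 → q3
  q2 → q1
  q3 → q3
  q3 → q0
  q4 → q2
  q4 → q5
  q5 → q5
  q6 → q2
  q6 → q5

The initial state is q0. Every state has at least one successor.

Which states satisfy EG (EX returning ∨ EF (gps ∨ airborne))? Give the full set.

States satisfying EX returning ∨ EF (gps ∨ airborne): {q0, q1, q2, q3, q4, q6}.
States satisfying EG (EX returning ∨ EF (gps ∨ airborne)): {q0, q1, q2, q3, q4, q6}.

{q0, q1, q2, q3, q4, q6}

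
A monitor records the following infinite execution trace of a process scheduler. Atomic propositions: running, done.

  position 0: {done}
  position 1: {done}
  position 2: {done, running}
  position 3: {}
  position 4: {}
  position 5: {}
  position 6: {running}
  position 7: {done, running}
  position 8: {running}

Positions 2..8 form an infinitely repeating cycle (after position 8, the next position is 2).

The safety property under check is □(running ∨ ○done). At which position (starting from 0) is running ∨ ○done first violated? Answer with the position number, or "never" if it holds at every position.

3

Check running ∨ ○done at each position in order: 0 ✓, 1 ✓, 2 ✓.
At position 3 the labels are {} and the next position 4 has {}, so running ∨ ○done is false there. This is the first violation.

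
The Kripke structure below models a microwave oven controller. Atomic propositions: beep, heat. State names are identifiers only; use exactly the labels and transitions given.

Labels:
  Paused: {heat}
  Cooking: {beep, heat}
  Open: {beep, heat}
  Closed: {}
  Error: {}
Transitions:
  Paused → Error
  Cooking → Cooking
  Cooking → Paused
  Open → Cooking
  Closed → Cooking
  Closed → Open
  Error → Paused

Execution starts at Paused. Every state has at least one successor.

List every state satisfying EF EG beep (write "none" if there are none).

States satisfying EG beep: {Cooking, Open}.
States satisfying EF EG beep: {Cooking, Open, Closed}.

{Cooking, Open, Closed}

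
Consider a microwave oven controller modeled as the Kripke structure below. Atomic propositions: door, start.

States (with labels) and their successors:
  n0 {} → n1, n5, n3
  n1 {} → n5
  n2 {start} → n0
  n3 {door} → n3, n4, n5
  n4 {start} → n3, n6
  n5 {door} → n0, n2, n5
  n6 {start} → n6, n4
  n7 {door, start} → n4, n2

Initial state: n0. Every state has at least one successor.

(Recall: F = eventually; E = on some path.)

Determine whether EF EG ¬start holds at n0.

Satisfied

States satisfying EG ¬start: {n0, n1, n3, n5}.
States satisfying EF EG ¬start: {n0, n1, n2, n3, n4, n5, n6, n7}.
Some path from n0 reaches a state where EG ¬start holds.
n0 ∈ Sat(EF EG ¬start).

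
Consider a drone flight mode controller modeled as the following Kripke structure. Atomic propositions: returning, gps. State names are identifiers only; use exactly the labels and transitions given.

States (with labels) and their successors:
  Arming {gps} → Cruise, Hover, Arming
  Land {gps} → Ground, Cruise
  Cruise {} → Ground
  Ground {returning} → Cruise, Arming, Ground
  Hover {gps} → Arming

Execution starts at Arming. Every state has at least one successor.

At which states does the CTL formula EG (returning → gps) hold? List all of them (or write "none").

States satisfying returning → gps: {Arming, Land, Cruise, Hover}.
States satisfying EG (returning → gps): {Arming, Hover}.

{Arming, Hover}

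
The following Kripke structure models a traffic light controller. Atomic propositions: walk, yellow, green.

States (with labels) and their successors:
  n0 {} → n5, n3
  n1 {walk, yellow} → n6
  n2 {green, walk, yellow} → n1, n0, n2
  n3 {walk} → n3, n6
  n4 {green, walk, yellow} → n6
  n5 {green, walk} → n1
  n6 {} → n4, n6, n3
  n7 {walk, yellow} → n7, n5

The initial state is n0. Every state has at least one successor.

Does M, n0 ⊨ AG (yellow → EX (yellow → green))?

States satisfying yellow → EX (yellow → green): {n0, n1, n2, n3, n4, n5, n6, n7}.
States satisfying AG (yellow → EX (yellow → green)): {n0, n1, n2, n3, n4, n5, n6, n7}.
Every state reachable from n0 satisfies yellow → EX (yellow → green).
n0 ∈ Sat(AG (yellow → EX (yellow → green))).

Yes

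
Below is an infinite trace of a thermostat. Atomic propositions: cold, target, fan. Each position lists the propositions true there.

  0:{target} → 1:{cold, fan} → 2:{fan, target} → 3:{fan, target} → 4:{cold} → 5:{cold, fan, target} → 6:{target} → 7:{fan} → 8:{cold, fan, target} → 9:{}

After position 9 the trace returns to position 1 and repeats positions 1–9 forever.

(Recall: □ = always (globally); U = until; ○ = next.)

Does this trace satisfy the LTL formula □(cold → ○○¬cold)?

cold → ○○¬cold must hold at every position from 0 onward. It fails at position 8, so □(cold → ○○¬cold) is false.
Positions where cold holds: 1, 4, 5, 8.
Check ○○¬cold at each: 1→ok, 4→ok, 5→ok, 8→fails.

Violated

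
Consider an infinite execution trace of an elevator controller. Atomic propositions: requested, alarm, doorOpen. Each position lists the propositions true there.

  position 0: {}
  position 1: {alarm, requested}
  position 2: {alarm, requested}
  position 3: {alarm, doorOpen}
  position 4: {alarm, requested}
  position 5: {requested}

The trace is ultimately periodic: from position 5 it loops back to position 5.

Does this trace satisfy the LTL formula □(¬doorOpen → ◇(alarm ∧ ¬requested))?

¬doorOpen → ◇(alarm ∧ ¬requested) must hold at every position from 0 onward. It fails at position 4, so □(¬doorOpen → ◇(alarm ∧ ¬requested)) is false.
Positions where ¬doorOpen holds: 0, 1, 2, 4, 5.
Check ◇(alarm ∧ ¬requested) at each: 0→ok, 1→ok, 2→ok, 4→fails, 5→fails.

Does not hold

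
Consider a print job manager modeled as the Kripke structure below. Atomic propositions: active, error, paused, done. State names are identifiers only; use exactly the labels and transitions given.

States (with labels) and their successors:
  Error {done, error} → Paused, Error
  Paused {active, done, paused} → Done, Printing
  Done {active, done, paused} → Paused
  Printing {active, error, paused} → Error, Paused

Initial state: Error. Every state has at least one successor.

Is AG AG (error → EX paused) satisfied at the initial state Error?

Holds

States satisfying AG (error → EX paused): {Error, Paused, Done, Printing}.
States satisfying AG AG (error → EX paused): {Error, Paused, Done, Printing}.
Every state reachable from Error satisfies AG (error → EX paused).
Error ∈ Sat(AG AG (error → EX paused)).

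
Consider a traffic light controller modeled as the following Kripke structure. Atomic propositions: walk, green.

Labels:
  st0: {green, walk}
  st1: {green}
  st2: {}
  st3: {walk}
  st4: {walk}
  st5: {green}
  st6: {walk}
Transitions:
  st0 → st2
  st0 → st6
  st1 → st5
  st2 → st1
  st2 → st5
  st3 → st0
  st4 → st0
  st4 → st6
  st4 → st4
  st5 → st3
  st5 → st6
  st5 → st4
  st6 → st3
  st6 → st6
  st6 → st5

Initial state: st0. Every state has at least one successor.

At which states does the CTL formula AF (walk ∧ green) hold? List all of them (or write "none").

{st0, st3}

States satisfying walk ∧ green: {st0}.
States satisfying AF (walk ∧ green): {st0, st3}.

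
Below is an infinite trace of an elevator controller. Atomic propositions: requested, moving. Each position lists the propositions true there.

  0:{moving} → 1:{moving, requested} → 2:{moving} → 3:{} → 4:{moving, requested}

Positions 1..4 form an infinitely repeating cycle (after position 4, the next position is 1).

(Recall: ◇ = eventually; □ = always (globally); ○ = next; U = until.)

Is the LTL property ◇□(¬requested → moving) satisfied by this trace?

□(¬requested → moving) is false at every position 0..4, so it never becomes true and ◇□(¬requested → moving) fails.

Does not hold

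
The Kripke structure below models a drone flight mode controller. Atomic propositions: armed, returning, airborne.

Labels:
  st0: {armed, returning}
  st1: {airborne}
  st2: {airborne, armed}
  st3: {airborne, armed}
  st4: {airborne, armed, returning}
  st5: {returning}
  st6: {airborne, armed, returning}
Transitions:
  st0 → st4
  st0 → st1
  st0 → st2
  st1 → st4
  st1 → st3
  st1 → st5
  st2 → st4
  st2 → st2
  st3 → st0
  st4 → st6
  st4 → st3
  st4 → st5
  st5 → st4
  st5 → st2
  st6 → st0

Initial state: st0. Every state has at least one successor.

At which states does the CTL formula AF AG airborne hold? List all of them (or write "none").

States satisfying AG airborne: ∅.
States satisfying AF AG airborne: ∅.

none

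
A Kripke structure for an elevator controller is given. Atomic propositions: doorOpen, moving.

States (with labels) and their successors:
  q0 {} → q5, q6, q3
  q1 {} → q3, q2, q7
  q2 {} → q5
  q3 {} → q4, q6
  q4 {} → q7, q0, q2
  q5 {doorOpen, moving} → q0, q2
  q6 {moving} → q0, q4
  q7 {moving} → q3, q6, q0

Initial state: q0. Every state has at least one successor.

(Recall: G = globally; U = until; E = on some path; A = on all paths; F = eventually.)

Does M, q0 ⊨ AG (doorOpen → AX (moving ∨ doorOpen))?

Does not hold

States satisfying doorOpen → AX (moving ∨ doorOpen): {q0, q1, q2, q3, q4, q6, q7}.
States satisfying AG (doorOpen → AX (moving ∨ doorOpen)): ∅.
q5 is reachable from q0 and violates doorOpen → AX (moving ∨ doorOpen), so AG fails at q0.
q0 ∉ Sat(AG (doorOpen → AX (moving ∨ doorOpen))).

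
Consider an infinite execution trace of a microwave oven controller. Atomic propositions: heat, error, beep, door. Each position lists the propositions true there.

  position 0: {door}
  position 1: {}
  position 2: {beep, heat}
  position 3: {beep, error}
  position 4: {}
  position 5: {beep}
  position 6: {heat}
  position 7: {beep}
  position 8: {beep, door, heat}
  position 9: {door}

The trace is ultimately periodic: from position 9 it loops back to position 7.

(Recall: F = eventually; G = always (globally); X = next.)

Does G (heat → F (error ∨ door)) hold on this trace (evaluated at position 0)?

Holds

heat → F (error ∨ door) holds at every position 0..9, and those are all positions ever visited, so G (heat → F (error ∨ door)) holds.
Positions where heat holds: 2, 6, 8.
Check F (error ∨ door) at each: 2→ok, 6→ok, 8→ok.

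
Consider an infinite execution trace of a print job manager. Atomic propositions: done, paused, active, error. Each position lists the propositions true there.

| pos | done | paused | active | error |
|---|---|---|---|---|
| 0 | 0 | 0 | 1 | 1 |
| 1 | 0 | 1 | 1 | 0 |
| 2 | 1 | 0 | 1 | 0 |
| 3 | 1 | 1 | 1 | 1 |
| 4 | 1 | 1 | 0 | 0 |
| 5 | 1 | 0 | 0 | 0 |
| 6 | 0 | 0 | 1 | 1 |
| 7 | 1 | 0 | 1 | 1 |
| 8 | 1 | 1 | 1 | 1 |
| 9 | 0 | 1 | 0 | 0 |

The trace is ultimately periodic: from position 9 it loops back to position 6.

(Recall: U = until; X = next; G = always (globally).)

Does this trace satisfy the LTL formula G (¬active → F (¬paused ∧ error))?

Satisfied

¬active → F (¬paused ∧ error) holds at every position 0..9, and those are all positions ever visited, so G (¬active → F (¬paused ∧ error)) holds.
Positions where ¬active holds: 4, 5, 9.
Check F (¬paused ∧ error) at each: 4→ok, 5→ok, 9→ok.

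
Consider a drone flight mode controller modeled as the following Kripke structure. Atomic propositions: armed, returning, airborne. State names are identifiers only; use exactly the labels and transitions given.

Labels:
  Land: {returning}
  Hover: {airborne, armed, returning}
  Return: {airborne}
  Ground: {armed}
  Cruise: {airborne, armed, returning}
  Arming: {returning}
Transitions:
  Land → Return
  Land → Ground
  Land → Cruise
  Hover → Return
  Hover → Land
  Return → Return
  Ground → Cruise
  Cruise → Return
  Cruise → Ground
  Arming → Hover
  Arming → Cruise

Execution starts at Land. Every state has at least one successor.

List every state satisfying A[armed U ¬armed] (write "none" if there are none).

{Land, Hover, Return, Arming}

States satisfying armed: {Hover, Ground, Cruise}.
States satisfying ¬armed: {Land, Return, Arming}.
States satisfying A[armed U ¬armed]: {Land, Hover, Return, Arming}.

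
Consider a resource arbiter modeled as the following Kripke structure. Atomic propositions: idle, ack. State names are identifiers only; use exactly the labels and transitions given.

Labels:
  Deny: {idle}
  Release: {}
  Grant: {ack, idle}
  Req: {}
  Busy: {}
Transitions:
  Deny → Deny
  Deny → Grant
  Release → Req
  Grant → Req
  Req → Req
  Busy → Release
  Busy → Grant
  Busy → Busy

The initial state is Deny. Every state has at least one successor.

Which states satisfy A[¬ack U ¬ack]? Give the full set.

States satisfying ¬ack: {Deny, Release, Req, Busy}.
States satisfying A[¬ack U ¬ack]: {Deny, Release, Req, Busy}.

{Deny, Release, Req, Busy}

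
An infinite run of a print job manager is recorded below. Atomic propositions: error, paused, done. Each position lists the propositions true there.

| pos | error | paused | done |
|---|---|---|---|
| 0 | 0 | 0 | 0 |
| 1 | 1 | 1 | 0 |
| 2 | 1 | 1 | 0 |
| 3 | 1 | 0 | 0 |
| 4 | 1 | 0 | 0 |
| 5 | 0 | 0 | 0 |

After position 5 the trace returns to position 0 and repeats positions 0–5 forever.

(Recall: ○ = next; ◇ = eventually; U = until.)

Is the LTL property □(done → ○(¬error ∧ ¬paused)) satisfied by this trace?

Yes

done → ○(¬error ∧ ¬paused) holds at every position 0..5, and those are all positions ever visited, so □(done → ○(¬error ∧ ¬paused)) holds.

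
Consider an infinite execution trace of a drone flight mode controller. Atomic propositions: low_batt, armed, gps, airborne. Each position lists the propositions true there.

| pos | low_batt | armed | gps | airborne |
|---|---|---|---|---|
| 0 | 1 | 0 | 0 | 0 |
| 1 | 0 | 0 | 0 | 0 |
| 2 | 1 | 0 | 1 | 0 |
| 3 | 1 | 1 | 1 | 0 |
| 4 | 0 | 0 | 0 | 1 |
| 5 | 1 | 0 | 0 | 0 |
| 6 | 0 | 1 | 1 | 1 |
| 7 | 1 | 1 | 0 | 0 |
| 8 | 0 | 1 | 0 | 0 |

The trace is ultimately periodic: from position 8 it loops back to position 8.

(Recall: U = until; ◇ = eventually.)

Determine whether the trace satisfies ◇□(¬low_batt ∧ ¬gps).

Satisfied

□(¬low_batt ∧ ¬gps) holds at position 8, which is reachable from 0, so ◇□(¬low_batt ∧ ¬gps) holds.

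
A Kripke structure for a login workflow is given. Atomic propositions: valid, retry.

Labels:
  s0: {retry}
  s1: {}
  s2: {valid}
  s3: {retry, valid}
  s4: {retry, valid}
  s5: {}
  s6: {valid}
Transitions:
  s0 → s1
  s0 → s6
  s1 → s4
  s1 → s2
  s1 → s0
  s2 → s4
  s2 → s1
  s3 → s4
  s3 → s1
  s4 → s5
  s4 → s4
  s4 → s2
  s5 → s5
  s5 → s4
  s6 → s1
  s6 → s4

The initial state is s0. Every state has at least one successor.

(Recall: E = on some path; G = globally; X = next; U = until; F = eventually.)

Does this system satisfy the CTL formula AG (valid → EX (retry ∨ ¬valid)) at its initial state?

States satisfying valid → EX (retry ∨ ¬valid): {s0, s1, s2, s3, s4, s5, s6}.
States satisfying AG (valid → EX (retry ∨ ¬valid)): {s0, s1, s2, s3, s4, s5, s6}.
Every state reachable from s0 satisfies valid → EX (retry ∨ ¬valid).
s0 ∈ Sat(AG (valid → EX (retry ∨ ¬valid))).

Satisfied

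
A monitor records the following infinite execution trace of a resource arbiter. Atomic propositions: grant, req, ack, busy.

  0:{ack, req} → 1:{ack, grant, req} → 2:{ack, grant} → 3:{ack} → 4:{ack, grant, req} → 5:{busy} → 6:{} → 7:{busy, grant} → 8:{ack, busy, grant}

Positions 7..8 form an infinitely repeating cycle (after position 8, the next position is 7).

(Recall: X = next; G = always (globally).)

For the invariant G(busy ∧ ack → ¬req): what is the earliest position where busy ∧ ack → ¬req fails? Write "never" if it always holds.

never

busy ∧ ack → ¬req holds at every position 0..8, and those are all the positions the trace ever visits, so the invariant G(busy ∧ ack → ¬req) is never violated.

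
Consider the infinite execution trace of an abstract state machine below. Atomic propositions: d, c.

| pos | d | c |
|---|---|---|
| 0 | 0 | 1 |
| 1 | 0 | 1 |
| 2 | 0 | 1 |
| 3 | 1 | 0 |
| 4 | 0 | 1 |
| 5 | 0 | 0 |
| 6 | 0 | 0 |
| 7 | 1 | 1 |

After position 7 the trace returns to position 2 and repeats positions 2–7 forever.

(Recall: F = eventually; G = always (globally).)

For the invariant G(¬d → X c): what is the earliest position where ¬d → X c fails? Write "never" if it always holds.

Check ¬d → X c at each position in order: 0 ✓, 1 ✓.
At position 2 the labels are {c} and the next position 3 has {d}, so ¬d → X c is false there. This is the first violation.

2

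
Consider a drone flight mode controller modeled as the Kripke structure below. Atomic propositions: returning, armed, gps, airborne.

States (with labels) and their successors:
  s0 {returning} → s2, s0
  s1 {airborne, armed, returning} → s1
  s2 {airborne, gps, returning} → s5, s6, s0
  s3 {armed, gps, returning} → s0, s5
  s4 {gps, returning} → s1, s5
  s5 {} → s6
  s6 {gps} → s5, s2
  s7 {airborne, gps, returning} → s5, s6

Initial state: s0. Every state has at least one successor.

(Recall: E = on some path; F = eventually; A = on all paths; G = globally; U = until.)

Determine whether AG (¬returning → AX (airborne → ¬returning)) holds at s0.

States satisfying ¬returning → AX (airborne → ¬returning): {s0, s1, s2, s3, s4, s5, s7}.
States satisfying AG (¬returning → AX (airborne → ¬returning)): {s1}.
s6 is reachable from s0 and violates ¬returning → AX (airborne → ¬returning), so AG fails at s0.
s0 ∉ Sat(AG (¬returning → AX (airborne → ¬returning))).

Does not hold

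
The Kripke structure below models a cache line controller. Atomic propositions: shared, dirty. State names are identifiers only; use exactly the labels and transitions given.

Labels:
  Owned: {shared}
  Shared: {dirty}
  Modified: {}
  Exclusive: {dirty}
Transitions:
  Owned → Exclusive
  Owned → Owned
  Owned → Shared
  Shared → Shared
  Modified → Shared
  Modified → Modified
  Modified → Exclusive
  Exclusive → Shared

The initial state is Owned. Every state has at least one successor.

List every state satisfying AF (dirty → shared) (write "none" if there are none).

States satisfying dirty → shared: {Owned, Modified}.
States satisfying AF (dirty → shared): {Owned, Modified}.

{Owned, Modified}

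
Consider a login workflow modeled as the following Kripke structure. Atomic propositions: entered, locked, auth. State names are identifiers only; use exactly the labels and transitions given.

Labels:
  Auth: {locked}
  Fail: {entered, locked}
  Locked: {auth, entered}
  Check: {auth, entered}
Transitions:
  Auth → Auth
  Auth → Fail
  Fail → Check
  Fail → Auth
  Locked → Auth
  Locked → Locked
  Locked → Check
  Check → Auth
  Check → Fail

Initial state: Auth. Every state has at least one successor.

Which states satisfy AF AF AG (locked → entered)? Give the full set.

none

States satisfying AF AG (locked → entered): ∅.
States satisfying AF AF AG (locked → entered): ∅.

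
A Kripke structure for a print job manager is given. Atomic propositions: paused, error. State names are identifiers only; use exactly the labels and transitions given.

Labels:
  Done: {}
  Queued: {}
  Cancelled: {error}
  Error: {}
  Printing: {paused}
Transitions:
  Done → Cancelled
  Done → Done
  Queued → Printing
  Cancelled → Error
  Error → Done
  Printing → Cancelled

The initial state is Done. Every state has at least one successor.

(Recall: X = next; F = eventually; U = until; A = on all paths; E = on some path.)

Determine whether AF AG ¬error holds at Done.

States satisfying AG ¬error: ∅.
States satisfying AF AG ¬error: ∅.
There is a path from Done along which AG ¬error never holds.
Done ∉ Sat(AF AG ¬error).

Does not hold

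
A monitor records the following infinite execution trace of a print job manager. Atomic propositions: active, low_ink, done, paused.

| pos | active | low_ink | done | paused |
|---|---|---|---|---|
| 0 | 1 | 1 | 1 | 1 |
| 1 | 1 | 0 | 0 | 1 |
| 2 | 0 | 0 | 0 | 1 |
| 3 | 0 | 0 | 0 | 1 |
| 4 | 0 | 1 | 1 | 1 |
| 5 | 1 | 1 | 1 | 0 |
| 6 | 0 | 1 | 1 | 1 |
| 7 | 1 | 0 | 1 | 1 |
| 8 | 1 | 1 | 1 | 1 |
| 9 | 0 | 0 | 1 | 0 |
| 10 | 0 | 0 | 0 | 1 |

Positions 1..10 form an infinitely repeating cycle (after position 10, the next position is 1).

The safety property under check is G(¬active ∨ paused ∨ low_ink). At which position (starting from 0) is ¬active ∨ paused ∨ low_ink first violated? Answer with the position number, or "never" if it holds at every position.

¬active ∨ paused ∨ low_ink holds at every position 0..10, and those are all the positions the trace ever visits, so the invariant G(¬active ∨ paused ∨ low_ink) is never violated.

never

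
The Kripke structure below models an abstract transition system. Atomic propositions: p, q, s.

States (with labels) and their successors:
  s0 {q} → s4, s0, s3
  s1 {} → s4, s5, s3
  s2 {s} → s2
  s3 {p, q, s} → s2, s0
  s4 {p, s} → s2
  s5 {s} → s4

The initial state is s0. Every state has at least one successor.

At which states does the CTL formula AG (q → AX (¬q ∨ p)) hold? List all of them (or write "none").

{s2, s4, s5}

States satisfying q → AX (¬q ∨ p): {s1, s2, s4, s5}.
States satisfying AG (q → AX (¬q ∨ p)): {s2, s4, s5}.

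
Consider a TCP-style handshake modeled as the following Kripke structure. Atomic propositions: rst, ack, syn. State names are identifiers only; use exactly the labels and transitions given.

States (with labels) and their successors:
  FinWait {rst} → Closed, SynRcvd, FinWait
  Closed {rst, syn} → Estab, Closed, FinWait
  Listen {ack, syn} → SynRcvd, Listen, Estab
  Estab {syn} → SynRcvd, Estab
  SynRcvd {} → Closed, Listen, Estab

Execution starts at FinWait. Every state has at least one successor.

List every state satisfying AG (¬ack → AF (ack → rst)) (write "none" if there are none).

{FinWait, Closed, Listen, Estab, SynRcvd}

States satisfying ¬ack → AF (ack → rst): {FinWait, Closed, Listen, Estab, SynRcvd}.
States satisfying AG (¬ack → AF (ack → rst)): {FinWait, Closed, Listen, Estab, SynRcvd}.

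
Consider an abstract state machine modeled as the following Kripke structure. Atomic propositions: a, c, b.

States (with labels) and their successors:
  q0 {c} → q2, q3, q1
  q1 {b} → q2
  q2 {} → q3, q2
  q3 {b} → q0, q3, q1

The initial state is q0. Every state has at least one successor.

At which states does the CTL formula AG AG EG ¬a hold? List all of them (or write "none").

States satisfying AG EG ¬a: {q0, q1, q2, q3}.
States satisfying AG AG EG ¬a: {q0, q1, q2, q3}.

{q0, q1, q2, q3}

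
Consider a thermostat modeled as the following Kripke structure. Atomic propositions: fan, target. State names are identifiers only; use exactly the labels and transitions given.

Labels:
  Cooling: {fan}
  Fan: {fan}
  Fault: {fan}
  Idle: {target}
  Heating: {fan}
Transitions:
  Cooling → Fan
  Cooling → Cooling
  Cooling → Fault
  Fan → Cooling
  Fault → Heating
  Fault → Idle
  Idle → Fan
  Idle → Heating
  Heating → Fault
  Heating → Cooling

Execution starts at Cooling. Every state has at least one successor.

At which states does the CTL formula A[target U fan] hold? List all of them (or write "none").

States satisfying target: {Idle}.
States satisfying fan: {Cooling, Fan, Fault, Heating}.
States satisfying A[target U fan]: {Cooling, Fan, Fault, Idle, Heating}.

{Cooling, Fan, Fault, Idle, Heating}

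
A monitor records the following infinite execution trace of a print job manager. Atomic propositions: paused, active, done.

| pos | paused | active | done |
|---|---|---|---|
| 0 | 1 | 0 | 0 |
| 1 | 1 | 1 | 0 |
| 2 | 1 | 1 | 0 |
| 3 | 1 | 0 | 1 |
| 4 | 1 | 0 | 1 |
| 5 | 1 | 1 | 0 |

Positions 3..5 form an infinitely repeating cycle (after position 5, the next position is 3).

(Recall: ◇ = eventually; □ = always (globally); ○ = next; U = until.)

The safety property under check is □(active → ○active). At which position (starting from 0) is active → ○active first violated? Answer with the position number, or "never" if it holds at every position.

2

Check active → ○active at each position in order: 0 ✓, 1 ✓.
At position 2 the labels are {active, paused} and the next position 3 has {done, paused}, so active → ○active is false there. This is the first violation.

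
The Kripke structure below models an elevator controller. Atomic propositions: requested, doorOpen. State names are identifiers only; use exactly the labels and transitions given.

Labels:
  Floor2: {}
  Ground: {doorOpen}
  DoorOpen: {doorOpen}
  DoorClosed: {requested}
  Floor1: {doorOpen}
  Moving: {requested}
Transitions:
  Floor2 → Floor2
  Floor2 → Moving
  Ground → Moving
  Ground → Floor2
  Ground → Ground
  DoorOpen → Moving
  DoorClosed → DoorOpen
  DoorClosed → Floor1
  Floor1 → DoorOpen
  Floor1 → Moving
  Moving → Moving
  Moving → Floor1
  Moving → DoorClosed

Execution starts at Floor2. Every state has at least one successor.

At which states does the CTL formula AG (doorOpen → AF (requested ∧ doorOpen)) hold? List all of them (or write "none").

none

States satisfying doorOpen → AF (requested ∧ doorOpen): {Floor2, DoorClosed, Moving}.
States satisfying AG (doorOpen → AF (requested ∧ doorOpen)): ∅.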